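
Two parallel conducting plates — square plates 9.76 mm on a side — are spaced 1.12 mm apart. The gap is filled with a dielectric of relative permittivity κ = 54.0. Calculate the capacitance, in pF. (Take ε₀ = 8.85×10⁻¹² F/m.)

40.6 pF

A = (9.76 mm)² = 9.53×10⁻⁵ m².
C = κε₀A/d = 54.0 × 8.85×10⁻¹² × 9.53×10⁻⁵ / 1.12×10⁻³ = 4.06×10⁻¹¹ F.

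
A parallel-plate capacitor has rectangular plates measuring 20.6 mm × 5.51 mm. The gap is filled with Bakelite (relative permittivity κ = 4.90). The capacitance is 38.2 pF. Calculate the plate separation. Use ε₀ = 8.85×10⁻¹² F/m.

129 μm

A = 20.6 × 5.51 mm² = 1.14×10⁻⁴ m².
d = κε₀A/C = 4.90 × 8.85×10⁻¹² × 1.14×10⁻⁴ / 3.82×10⁻¹¹ = 1.29×10⁻⁴ m.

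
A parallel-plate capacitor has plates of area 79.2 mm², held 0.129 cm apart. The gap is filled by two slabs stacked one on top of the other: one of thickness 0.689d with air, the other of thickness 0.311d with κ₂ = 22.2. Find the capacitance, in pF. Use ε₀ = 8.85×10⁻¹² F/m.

A = 79.2 mm² = 7.92×10⁻⁵ m².
Stacked slabs ⇒ two capacitors in series, each with the full plate area.
C₁ = κ₁ε₀A/d₁ = 1.00 × 8.85×10⁻¹² × 7.92×10⁻⁵ / 8.89×10⁻⁴ = 7.89×10⁻¹³ F.
C₂ = κ₂ε₀A/d₂ = 22.2 × 8.85×10⁻¹² × 7.92×10⁻⁵ / 4.01×10⁻⁴ = 3.88×10⁻¹¹ F.
C = (1/C₁ + 1/C₂)⁻¹ = 7.73×10⁻¹³ F.

C ≈ 0.773 pF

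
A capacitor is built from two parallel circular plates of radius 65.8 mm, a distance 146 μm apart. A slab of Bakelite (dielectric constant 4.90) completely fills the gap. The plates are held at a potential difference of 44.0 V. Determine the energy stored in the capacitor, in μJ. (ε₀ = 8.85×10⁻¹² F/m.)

A = π(65.8 mm)² = 1.36×10⁻² m².
C = κε₀A/d = 4.90 × 8.85×10⁻¹² × 1.36×10⁻² / 1.46×10⁻⁴ = 4.04×10⁻⁹ F.
U = ½CV² = ½ × 4.04×10⁻⁹ × (44.0)² = 3.91×10⁻⁶ J.

3.91 μJ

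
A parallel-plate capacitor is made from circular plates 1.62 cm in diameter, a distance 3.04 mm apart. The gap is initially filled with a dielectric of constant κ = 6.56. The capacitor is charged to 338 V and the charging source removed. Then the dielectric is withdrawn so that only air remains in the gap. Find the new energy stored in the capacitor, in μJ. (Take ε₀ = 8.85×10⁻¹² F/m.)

A = π(1.62/2 cm)² = 2.06×10⁻⁴ m².
Initially C₁ = κε₀A/d = 6.56 × 8.85×10⁻¹² × 2.06×10⁻⁴ / 3.04×10⁻³ = 3.94×10⁻¹² F.
U₁ = 2.25×10⁻⁷ J.
Isolated ⇒ Q is held fixed. C₂ = 0.152 C₁ and U = Q²/(2C), so U₂/U₁ = C₁/C₂ = 6.56.
U₂ = 6.56 × 2.25×10⁻⁷ = 1.48×10⁻⁶ J.

1.48 μJ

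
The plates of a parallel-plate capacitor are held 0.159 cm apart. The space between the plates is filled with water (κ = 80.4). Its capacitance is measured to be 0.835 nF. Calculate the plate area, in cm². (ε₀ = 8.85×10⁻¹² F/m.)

18.7 cm²

A = Cd/(κε₀) = 8.35×10⁻¹⁰ × 1.59×10⁻³ / (80.4 × 8.85×10⁻¹²) = 1.87×10⁻³ m².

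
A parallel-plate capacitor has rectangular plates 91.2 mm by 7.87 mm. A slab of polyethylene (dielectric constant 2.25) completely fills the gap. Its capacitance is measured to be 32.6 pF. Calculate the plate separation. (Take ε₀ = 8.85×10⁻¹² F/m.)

A = 91.2 × 7.87 mm² = 7.18×10⁻⁴ m².
d = κε₀A/C = 2.25 × 8.85×10⁻¹² × 7.18×10⁻⁴ / 3.26×10⁻¹¹ = 4.38×10⁻⁴ m.

d ≈ 438 μm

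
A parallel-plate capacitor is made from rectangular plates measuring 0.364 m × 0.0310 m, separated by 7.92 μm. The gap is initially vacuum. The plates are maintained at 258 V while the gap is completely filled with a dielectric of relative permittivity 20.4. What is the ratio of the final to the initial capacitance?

20.4

C = κε₀A/d scales with κ, so C₂/C₁ = κ = 20.4.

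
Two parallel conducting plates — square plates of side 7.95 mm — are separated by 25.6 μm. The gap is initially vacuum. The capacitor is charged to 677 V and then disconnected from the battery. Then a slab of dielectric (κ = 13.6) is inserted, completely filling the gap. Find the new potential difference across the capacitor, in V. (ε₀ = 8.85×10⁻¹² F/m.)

49.8 V

A = (7.95 mm)² = 6.32×10⁻⁵ m².
Initially C₁ = ε₀A/d = 8.85×10⁻¹² × 6.32×10⁻⁵ / 2.56×10⁻⁵ = 2.18×10⁻¹¹ F.
V₁ = 6.77×10² V.
Isolated ⇒ Q is held fixed. C₂ = 13.6 C₁ and V = Q/C, so V₂/V₁ = C₁/C₂ = 0.0735.
V₂ = 0.0735 × 6.77×10² = 49.8 V.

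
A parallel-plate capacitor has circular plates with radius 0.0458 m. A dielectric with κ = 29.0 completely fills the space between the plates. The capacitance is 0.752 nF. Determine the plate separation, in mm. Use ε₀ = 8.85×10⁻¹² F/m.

A = π(0.0458 m)² = 6.59×10⁻³ m².
d = κε₀A/C = 29.0 × 8.85×10⁻¹² × 6.59×10⁻³ / 7.52×10⁻¹⁰ = 2.25×10⁻³ m.

d ≈ 2.25 mm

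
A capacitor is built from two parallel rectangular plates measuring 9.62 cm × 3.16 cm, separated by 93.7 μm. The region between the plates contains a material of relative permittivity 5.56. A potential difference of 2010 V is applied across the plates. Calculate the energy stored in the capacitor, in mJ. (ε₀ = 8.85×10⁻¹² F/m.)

A = 9.62 × 3.16 cm² = 3.04×10⁻³ m².
C = κε₀A/d = 5.56 × 8.85×10⁻¹² × 3.04×10⁻³ / 9.37×10⁻⁵ = 1.60×10⁻⁹ F.
U = ½CV² = ½ × 1.60×10⁻⁹ × (2010)² = 3.22×10⁻³ J.

U ≈ 3.22 mJ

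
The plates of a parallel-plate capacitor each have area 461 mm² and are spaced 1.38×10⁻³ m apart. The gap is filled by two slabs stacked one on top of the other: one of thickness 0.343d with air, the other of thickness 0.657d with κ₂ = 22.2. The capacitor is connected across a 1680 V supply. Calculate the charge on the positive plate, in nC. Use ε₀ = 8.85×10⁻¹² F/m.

A = 461 mm² = 4.61×10⁻⁴ m².
Stacked slabs ⇒ two capacitors in series, each with the full plate area.
C₁ = κ₁ε₀A/d₁ = 1.00 × 8.85×10⁻¹² × 4.61×10⁻⁴ / 4.73×10⁻⁴ = 8.62×10⁻¹² F.
C₂ = κ₂ε₀A/d₂ = 22.2 × 8.85×10⁻¹² × 4.61×10⁻⁴ / 9.07×10⁻⁴ = 9.99×10⁻¹¹ F.
C = (1/C₁ + 1/C₂)⁻¹ = 7.93×10⁻¹² F.
Q = CV = 7.93×10⁻¹² × 1680 = 1.33×10⁻⁸ C.

13.3 nC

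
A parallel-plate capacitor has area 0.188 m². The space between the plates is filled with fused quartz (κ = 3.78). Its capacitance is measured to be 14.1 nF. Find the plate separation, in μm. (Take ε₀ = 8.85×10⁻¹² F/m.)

d = κε₀A/C = 3.78 × 8.85×10⁻¹² × 0.188 / 1.41×10⁻⁸ = 4.46×10⁻⁴ m.

446 μm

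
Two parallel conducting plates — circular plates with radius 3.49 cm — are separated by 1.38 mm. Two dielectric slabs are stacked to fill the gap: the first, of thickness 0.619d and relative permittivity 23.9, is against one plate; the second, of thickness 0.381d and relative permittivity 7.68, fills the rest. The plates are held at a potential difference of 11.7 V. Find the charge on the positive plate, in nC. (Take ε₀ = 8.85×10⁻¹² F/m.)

A = π(3.49 cm)² = 3.83×10⁻³ m².
Stacked slabs ⇒ two capacitors in series, each with the full plate area.
C₁ = κ₁ε₀A/d₁ = 23.9 × 8.85×10⁻¹² × 3.83×10⁻³ / 8.54×10⁻⁴ = 9.47×10⁻¹⁰ F.
C₂ = κ₂ε₀A/d₂ = 7.68 × 8.85×10⁻¹² × 3.83×10⁻³ / 5.26×10⁻⁴ = 4.95×10⁻¹⁰ F.
C = (1/C₁ + 1/C₂)⁻¹ = 3.25×10⁻¹⁰ F.
Q = CV = 3.25×10⁻¹⁰ × 11.7 = 3.80×10⁻⁹ C.

3.80 nC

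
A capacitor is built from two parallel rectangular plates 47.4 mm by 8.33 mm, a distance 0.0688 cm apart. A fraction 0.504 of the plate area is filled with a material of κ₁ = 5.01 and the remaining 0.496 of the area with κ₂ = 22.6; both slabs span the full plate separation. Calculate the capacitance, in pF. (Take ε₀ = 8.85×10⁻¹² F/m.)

A = 47.4 × 8.33 mm² = 3.95×10⁻⁴ m².
Side-by-side slabs ⇒ two capacitors in parallel, each spanning the full gap.
C₁ = κ₁ε₀A₁/d = 5.01 × 8.85×10⁻¹² × 1.99×10⁻⁴ / 6.88×10⁻⁴ = 1.28×10⁻¹¹ F.
C₂ = κ₂ε₀A₂/d = 22.6 × 8.85×10⁻¹² × 1.96×10⁻⁴ / 6.88×10⁻⁴ = 5.69×10⁻¹¹ F.
C = C₁ + C₂ = 6.98×10⁻¹¹ F.

C ≈ 69.8 pF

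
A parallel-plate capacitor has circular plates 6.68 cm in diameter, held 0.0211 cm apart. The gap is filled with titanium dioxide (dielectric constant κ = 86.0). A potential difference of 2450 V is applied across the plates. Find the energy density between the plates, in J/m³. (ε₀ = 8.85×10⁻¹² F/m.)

u ≈ 5.13×10⁴ J/m³

E = V/d = 2450 / 2.11×10⁻⁴ = 1.16×10⁷ V/m.
u = ½κε₀E² = ½ × 86.0 × 8.85×10⁻¹² × (1.16×10⁷)² = 5.13×10⁴ J/m³.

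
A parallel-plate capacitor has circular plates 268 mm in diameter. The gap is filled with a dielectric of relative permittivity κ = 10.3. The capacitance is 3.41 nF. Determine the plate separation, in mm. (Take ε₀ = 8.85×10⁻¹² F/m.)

A = π(268/2 mm)² = 5.64×10⁻² m².
d = κε₀A/C = 10.3 × 8.85×10⁻¹² × 5.64×10⁻² / 3.41×10⁻⁹ = 1.51×10⁻³ m.

d ≈ 1.51 mm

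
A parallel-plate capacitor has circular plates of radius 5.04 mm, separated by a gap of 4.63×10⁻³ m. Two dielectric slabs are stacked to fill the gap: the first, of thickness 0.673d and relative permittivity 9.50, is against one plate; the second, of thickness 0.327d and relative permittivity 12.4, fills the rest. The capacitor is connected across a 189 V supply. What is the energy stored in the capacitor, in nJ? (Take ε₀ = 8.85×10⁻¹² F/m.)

A = π(5.04 mm)² = 7.98×10⁻⁵ m².
Stacked slabs ⇒ two capacitors in series, each with the full plate area.
C₁ = κ₁ε₀A/d₁ = 9.50 × 8.85×10⁻¹² × 7.98×10⁻⁵ / 3.12×10⁻³ = 2.15×10⁻¹² F.
C₂ = κ₂ε₀A/d₂ = 12.4 × 8.85×10⁻¹² × 7.98×10⁻⁵ / 1.51×10⁻³ = 5.78×10⁻¹² F.
C = (1/C₁ + 1/C₂)⁻¹ = 1.57×10⁻¹² F.
U = ½CV² = ½ × 1.57×10⁻¹² × (189)² = 2.80×10⁻⁸ J.

28.0 nJ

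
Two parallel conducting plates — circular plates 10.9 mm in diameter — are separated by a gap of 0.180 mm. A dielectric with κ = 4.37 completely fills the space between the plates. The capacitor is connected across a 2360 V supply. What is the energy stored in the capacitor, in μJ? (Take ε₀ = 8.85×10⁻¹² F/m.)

55.8 μJ

A = π(10.9/2 mm)² = 9.33×10⁻⁵ m².
C = κε₀A/d = 4.37 × 8.85×10⁻¹² × 9.33×10⁻⁵ / 1.80×10⁻⁴ = 2.00×10⁻¹¹ F.
U = ½CV² = ½ × 2.00×10⁻¹¹ × (2360)² = 5.58×10⁻⁵ J.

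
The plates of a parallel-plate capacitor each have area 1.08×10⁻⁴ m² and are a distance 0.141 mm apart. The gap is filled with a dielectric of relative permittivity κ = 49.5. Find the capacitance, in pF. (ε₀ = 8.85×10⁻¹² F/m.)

C ≈ 336 pF

C = κε₀A/d = 49.5 × 8.85×10⁻¹² × 1.08×10⁻⁴ / 1.41×10⁻⁴ = 3.36×10⁻¹⁰ F.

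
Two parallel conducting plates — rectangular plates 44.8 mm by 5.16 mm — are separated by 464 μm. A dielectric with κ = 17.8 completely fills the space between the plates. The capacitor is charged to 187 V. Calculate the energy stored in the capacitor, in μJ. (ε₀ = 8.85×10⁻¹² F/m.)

U ≈ 1.37 μJ

A = 44.8 × 5.16 mm² = 2.31×10⁻⁴ m².
C = κε₀A/d = 17.8 × 8.85×10⁻¹² × 2.31×10⁻⁴ / 4.64×10⁻⁴ = 7.85×10⁻¹¹ F.
U = ½CV² = ½ × 7.85×10⁻¹¹ × (187)² = 1.37×10⁻⁶ J.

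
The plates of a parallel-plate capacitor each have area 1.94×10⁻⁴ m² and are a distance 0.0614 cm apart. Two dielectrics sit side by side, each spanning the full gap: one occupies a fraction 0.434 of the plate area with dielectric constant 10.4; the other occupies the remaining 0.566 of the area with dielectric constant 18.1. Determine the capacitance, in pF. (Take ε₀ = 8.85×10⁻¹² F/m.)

41.3 pF

Side-by-side slabs ⇒ two capacitors in parallel, each spanning the full gap.
C₁ = κ₁ε₀A₁/d = 10.4 × 8.85×10⁻¹² × 8.42×10⁻⁵ / 6.14×10⁻⁴ = 1.26×10⁻¹¹ F.
C₂ = κ₂ε₀A₂/d = 18.1 × 8.85×10⁻¹² × 1.10×10⁻⁴ / 6.14×10⁻⁴ = 2.86×10⁻¹¹ F.
C = C₁ + C₂ = 4.13×10⁻¹¹ F.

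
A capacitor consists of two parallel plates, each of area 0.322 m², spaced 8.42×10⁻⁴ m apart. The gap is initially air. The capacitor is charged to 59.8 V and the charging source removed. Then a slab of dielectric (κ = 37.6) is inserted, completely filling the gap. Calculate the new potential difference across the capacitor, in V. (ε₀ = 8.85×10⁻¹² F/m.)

Initially C₁ = ε₀A/d = 8.85×10⁻¹² × 0.322 / 8.42×10⁻⁴ = 3.38×10⁻⁹ F.
V₁ = 59.8 V.
Isolated ⇒ Q is held fixed. C₂ = 37.6 C₁ and V = Q/C, so V₂/V₁ = C₁/C₂ = 0.0266.
V₂ = 0.0266 × 59.8 = 1.59 V.

V ≈ 1.59 V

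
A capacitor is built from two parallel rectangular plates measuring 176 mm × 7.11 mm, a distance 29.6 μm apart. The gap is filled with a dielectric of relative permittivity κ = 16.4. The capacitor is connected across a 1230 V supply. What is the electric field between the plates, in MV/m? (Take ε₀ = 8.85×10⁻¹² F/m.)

E ≈ 41.6 MV/m

E = V/d = 1230 / 2.96×10⁻⁵ = 4.16×10⁷ V/m.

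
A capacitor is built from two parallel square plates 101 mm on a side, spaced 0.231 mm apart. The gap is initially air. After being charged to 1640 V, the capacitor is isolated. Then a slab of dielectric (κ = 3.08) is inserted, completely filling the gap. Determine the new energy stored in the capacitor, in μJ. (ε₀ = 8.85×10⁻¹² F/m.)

171 μJ

A = (101 mm)² = 1.02×10⁻² m².
Initially C₁ = ε₀A/d = 8.85×10⁻¹² × 1.02×10⁻² / 2.31×10⁻⁴ = 3.91×10⁻¹⁰ F.
U₁ = 5.26×10⁻⁴ J.
Isolated ⇒ Q is held fixed. C₂ = 3.08 C₁ and U = Q²/(2C), so U₂/U₁ = C₁/C₂ = 0.325.
U₂ = 0.325 × 5.26×10⁻⁴ = 1.71×10⁻⁴ J.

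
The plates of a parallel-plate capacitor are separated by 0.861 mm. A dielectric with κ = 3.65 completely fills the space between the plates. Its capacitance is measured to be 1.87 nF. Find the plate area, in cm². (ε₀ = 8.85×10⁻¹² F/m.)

A ≈ 498 cm²

A = Cd/(κε₀) = 1.87×10⁻⁹ × 8.61×10⁻⁴ / (3.65 × 8.85×10⁻¹²) = 4.98×10⁻² m².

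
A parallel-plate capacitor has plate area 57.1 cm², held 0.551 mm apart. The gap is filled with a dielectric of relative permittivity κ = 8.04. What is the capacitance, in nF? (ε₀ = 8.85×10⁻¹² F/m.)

A = 57.1 cm² = 5.71×10⁻³ m².
C = κε₀A/d = 8.04 × 8.85×10⁻¹² × 5.71×10⁻³ / 5.51×10⁻⁴ = 7.37×10⁻¹⁰ F.

C ≈ 0.737 nF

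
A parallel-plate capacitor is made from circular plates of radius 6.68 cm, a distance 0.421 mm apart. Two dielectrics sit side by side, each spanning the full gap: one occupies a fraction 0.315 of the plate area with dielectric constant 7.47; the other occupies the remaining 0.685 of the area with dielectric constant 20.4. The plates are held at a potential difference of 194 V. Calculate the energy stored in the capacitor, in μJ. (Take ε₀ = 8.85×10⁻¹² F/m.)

90.5 μJ

A = π(6.68 cm)² = 1.40×10⁻² m².
Side-by-side slabs ⇒ two capacitors in parallel, each spanning the full gap.
C₁ = κ₁ε₀A₁/d = 7.47 × 8.85×10⁻¹² × 4.42×10⁻³ / 4.21×10⁻⁴ = 6.93×10⁻¹⁰ F.
C₂ = κ₂ε₀A₂/d = 20.4 × 8.85×10⁻¹² × 9.60×10⁻³ / 4.21×10⁻⁴ = 4.12×10⁻⁹ F.
C = C₁ + C₂ = 4.81×10⁻⁹ F.
U = ½CV² = ½ × 4.81×10⁻⁹ × (194)² = 9.05×10⁻⁵ J.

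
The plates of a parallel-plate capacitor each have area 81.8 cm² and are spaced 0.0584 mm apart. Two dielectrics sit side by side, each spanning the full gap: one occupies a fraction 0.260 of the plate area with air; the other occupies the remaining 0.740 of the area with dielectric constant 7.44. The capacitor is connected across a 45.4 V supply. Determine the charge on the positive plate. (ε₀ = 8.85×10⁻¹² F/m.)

Q ≈ 324 nC

A = 81.8 cm² = 8.18×10⁻³ m².
Side-by-side slabs ⇒ two capacitors in parallel, each spanning the full gap.
C₁ = κ₁ε₀A₁/d = 1.00 × 8.85×10⁻¹² × 2.13×10⁻³ / 5.84×10⁻⁵ = 3.22×10⁻¹⁰ F.
C₂ = κ₂ε₀A₂/d = 7.44 × 8.85×10⁻¹² × 6.05×10⁻³ / 5.84×10⁻⁵ = 6.82×10⁻⁹ F.
C = C₁ + C₂ = 7.15×10⁻⁹ F.
Q = CV = 7.15×10⁻⁹ × 45.4 = 3.24×10⁻⁷ C.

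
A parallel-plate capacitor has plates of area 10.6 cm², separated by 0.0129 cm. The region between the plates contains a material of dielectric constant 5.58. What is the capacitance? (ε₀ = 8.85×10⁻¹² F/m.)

406 pF

A = 10.6 cm² = 1.06×10⁻³ m².
C = κε₀A/d = 5.58 × 8.85×10⁻¹² × 1.06×10⁻³ / 1.29×10⁻⁴ = 4.06×10⁻¹⁰ F.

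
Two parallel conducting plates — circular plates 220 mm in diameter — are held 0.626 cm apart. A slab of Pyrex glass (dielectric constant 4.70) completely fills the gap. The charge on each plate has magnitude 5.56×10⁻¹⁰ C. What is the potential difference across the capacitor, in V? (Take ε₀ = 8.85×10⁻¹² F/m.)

2.20 V

A = π(220/2 mm)² = 3.80×10⁻² m².
C = κε₀A/d = 4.70 × 8.85×10⁻¹² × 3.80×10⁻² / 6.26×10⁻³ = 2.53×10⁻¹⁰ F.
V = Q/C = 5.56×10⁻¹⁰ / 2.53×10⁻¹⁰ = 2.20 V.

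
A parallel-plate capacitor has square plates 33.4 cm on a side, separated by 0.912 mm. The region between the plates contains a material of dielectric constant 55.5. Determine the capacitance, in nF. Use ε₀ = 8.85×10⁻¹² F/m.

60.1 nF

A = (33.4 cm)² = 0.112 m².
C = κε₀A/d = 55.5 × 8.85×10⁻¹² × 0.112 / 9.12×10⁻⁴ = 6.01×10⁻⁸ F.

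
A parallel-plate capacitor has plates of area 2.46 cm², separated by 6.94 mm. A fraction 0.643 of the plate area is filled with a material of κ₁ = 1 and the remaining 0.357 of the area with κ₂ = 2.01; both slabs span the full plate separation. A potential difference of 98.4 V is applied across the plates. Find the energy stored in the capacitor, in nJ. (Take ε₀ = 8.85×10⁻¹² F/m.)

U ≈ 2.07 nJ

A = 2.46 cm² = 2.46×10⁻⁴ m².
Side-by-side slabs ⇒ two capacitors in parallel, each spanning the full gap.
C₁ = κ₁ε₀A₁/d = 1.00 × 8.85×10⁻¹² × 1.58×10⁻⁴ / 6.94×10⁻³ = 2.02×10⁻¹³ F.
C₂ = κ₂ε₀A₂/d = 2.01 × 8.85×10⁻¹² × 8.78×10⁻⁵ / 6.94×10⁻³ = 2.25×10⁻¹³ F.
C = C₁ + C₂ = 4.27×10⁻¹³ F.
U = ½CV² = ½ × 4.27×10⁻¹³ × (98.4)² = 2.07×10⁻⁹ J.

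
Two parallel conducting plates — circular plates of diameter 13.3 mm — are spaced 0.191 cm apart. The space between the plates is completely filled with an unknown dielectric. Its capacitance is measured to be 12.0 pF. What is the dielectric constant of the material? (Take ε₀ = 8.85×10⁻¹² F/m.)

18.6

A = π(13.3/2 mm)² = 1.39×10⁻⁴ m².
κ = Cd/(ε₀A) = 1.20×10⁻¹¹ × 1.91×10⁻³ / (8.85×10⁻¹² × 1.39×10⁻⁴) = 18.6.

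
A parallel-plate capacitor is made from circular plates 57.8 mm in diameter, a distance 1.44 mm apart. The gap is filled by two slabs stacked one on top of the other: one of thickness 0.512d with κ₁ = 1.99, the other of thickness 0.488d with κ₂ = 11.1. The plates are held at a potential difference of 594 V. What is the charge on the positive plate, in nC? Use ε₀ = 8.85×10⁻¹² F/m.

A = π(57.8/2 mm)² = 2.62×10⁻³ m².
Stacked slabs ⇒ two capacitors in series, each with the full plate area.
C₁ = κ₁ε₀A/d₁ = 1.99 × 8.85×10⁻¹² × 2.62×10⁻³ / 7.37×10⁻⁴ = 6.27×10⁻¹¹ F.
C₂ = κ₂ε₀A/d₂ = 11.1 × 8.85×10⁻¹² × 2.62×10⁻³ / 7.03×10⁻⁴ = 3.67×10⁻¹⁰ F.
C = (1/C₁ + 1/C₂)⁻¹ = 5.35×10⁻¹¹ F.
Q = CV = 5.35×10⁻¹¹ × 594 = 3.18×10⁻⁸ C.

Q ≈ 31.8 nC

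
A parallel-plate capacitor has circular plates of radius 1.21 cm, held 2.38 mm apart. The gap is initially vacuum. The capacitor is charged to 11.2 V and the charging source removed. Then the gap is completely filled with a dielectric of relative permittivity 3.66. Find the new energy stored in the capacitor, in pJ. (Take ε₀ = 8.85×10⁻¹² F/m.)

A = π(1.21 cm)² = 4.60×10⁻⁴ m².
Initially C₁ = ε₀A/d = 8.85×10⁻¹² × 4.60×10⁻⁴ / 2.38×10⁻³ = 1.71×10⁻¹² F.
U₁ = 1.07×10⁻¹⁰ J.
Isolated ⇒ Q is held fixed. C₂ = 3.66 C₁ and U = Q²/(2C), so U₂/U₁ = C₁/C₂ = 0.273.
U₂ = 0.273 × 1.07×10⁻¹⁰ = 2.93×10⁻¹¹ J.

U ≈ 29.3 pJ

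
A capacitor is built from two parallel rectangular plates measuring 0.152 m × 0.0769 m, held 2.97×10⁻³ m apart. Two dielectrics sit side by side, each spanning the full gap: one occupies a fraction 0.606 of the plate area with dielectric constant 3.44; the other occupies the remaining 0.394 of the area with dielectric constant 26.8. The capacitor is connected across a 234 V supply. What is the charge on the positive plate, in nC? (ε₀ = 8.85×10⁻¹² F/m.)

103 nC

A = 0.152 × 0.0769 m² = 1.17×10⁻² m².
Side-by-side slabs ⇒ two capacitors in parallel, each spanning the full gap.
C₁ = κ₁ε₀A₁/d = 3.44 × 8.85×10⁻¹² × 7.08×10⁻³ / 2.97×10⁻³ = 7.26×10⁻¹¹ F.
C₂ = κ₂ε₀A₂/d = 26.8 × 8.85×10⁻¹² × 4.61×10⁻³ / 2.97×10⁻³ = 3.68×10⁻¹⁰ F.
C = C₁ + C₂ = 4.40×10⁻¹⁰ F.
Q = CV = 4.40×10⁻¹⁰ × 234 = 1.03×10⁻⁷ C.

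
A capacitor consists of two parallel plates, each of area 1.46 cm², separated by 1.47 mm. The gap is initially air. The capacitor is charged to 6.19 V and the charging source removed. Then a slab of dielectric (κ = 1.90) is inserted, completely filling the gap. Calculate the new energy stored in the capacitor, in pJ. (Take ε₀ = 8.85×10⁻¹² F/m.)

A = 1.46 cm² = 1.46×10⁻⁴ m².
Initially C₁ = ε₀A/d = 8.85×10⁻¹² × 1.46×10⁻⁴ / 1.47×10⁻³ = 8.79×10⁻¹³ F.
U₁ = 1.68×10⁻¹¹ J.
Isolated ⇒ Q is held fixed. C₂ = 1.90 C₁ and U = Q²/(2C), so U₂/U₁ = C₁/C₂ = 0.526.
U₂ = 0.526 × 1.68×10⁻¹¹ = 8.86×10⁻¹² J.

8.86 pJ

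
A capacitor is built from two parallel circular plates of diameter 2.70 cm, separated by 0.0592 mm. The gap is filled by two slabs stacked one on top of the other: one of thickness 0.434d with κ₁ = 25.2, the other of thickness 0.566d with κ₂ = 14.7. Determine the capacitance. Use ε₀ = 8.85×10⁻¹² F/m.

1.54 nF

A = π(2.70/2 cm)² = 5.73×10⁻⁴ m².
Stacked slabs ⇒ two capacitors in series, each with the full plate area.
C₁ = κ₁ε₀A/d₁ = 25.2 × 8.85×10⁻¹² × 5.73×10⁻⁴ / 2.57×10⁻⁵ = 4.97×10⁻⁹ F.
C₂ = κ₂ε₀A/d₂ = 14.7 × 8.85×10⁻¹² × 5.73×10⁻⁴ / 3.35×10⁻⁵ = 2.22×10⁻⁹ F.
C = (1/C₁ + 1/C₂)⁻¹ = 1.54×10⁻⁹ F.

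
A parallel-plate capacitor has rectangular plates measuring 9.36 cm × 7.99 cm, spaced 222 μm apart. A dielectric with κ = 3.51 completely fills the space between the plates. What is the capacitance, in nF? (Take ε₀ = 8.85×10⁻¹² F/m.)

A = 9.36 × 7.99 cm² = 7.48×10⁻³ m².
C = κε₀A/d = 3.51 × 8.85×10⁻¹² × 7.48×10⁻³ / 2.22×10⁻⁴ = 1.05×10⁻⁹ F.

C ≈ 1.05 nF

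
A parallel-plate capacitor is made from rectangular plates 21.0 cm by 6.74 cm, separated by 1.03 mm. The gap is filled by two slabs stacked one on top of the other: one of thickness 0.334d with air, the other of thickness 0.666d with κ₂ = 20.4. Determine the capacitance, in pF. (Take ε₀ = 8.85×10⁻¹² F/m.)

C ≈ 332 pF

A = 21.0 × 6.74 cm² = 1.42×10⁻² m².
Stacked slabs ⇒ two capacitors in series, each with the full plate area.
C₁ = κ₁ε₀A/d₁ = 1.00 × 8.85×10⁻¹² × 1.42×10⁻² / 3.44×10⁻⁴ = 3.64×10⁻¹⁰ F.
C₂ = κ₂ε₀A/d₂ = 20.4 × 8.85×10⁻¹² × 1.42×10⁻² / 6.86×10⁻⁴ = 3.73×10⁻⁹ F.
C = (1/C₁ + 1/C₂)⁻¹ = 3.32×10⁻¹⁰ F.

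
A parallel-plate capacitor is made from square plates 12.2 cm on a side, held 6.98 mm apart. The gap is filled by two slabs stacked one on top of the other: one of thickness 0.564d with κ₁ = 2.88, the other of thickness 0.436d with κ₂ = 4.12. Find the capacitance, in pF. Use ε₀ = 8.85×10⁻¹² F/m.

A = (12.2 cm)² = 1.49×10⁻² m².
Stacked slabs ⇒ two capacitors in series, each with the full plate area.
C₁ = κ₁ε₀A/d₁ = 2.88 × 8.85×10⁻¹² × 1.49×10⁻² / 3.94×10⁻³ = 9.64×10⁻¹¹ F.
C₂ = κ₂ε₀A/d₂ = 4.12 × 8.85×10⁻¹² × 1.49×10⁻² / 3.04×10⁻³ = 1.78×10⁻¹⁰ F.
C = (1/C₁ + 1/C₂)⁻¹ = 6.26×10⁻¹¹ F.

62.6 pF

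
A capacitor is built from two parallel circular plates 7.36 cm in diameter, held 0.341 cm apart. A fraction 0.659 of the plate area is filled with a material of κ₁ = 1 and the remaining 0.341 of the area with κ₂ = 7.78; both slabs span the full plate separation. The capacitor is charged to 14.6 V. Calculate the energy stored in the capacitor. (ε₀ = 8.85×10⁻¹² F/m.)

A = π(7.36/2 cm)² = 4.25×10⁻³ m².
Side-by-side slabs ⇒ two capacitors in parallel, each spanning the full gap.
C₁ = κ₁ε₀A₁/d = 1.00 × 8.85×10⁻¹² × 2.80×10⁻³ / 3.41×10⁻³ = 7.28×10⁻¹² F.
C₂ = κ₂ε₀A₂/d = 7.78 × 8.85×10⁻¹² × 1.45×10⁻³ / 3.41×10⁻³ = 2.93×10⁻¹¹ F.
C = C₁ + C₂ = 3.66×10⁻¹¹ F.
U = ½CV² = ½ × 3.66×10⁻¹¹ × (14.6)² = 3.90×10⁻⁹ J.

3.90 nJ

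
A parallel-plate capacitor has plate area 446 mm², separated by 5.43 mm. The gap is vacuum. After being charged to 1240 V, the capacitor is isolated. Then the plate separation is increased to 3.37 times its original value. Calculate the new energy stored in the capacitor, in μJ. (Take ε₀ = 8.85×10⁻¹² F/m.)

A = 446 mm² = 4.46×10⁻⁴ m².
Initially C₁ = ε₀A/d = 8.85×10⁻¹² × 4.46×10⁻⁴ / 5.43×10⁻³ = 7.27×10⁻¹³ F.
U₁ = 5.59×10⁻⁷ J.
Isolated ⇒ Q is held fixed. C₂ = 0.297 C₁ and U = Q²/(2C), so U₂/U₁ = C₁/C₂ = 3.37.
U₂ = 3.37 × 5.59×10⁻⁷ = 1.88×10⁻⁶ J.

1.88 μJ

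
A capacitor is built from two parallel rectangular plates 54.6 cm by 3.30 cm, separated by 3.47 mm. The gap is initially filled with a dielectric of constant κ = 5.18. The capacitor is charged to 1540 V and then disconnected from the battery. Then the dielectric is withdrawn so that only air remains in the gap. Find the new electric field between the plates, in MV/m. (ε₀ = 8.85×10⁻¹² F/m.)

2.30 MV/m

A = 54.6 × 3.30 cm² = 1.80×10⁻² m².
Initially C₁ = κε₀A/d = 5.18 × 8.85×10⁻¹² × 1.80×10⁻² / 3.47×10⁻³ = 2.38×10⁻¹⁰ F.
E₁ = 4.44×10⁵ V/m.
Isolated ⇒ Q is held fixed. V₂ = Q/C₂ = V₁/0.193; E = V/d, so E₂/E₁ = (V₂/V₁)(d₁/d₂) = 5.18.
E₂ = 5.18 × 4.44×10⁵ = 2.30×10⁶ V/m.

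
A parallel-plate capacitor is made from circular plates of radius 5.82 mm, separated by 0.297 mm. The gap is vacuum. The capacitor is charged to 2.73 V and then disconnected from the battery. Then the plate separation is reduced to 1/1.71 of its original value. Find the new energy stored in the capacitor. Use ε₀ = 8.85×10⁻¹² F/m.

A = π(5.82 mm)² = 1.06×10⁻⁴ m².
Initially C₁ = ε₀A/d = 8.85×10⁻¹² × 1.06×10⁻⁴ / 2.97×10⁻⁴ = 3.17×10⁻¹² F.
U₁ = 1.18×10⁻¹¹ J.
Isolated ⇒ Q is held fixed. C₂ = 1.71 C₁ and U = Q²/(2C), so U₂/U₁ = C₁/C₂ = 0.585.
U₂ = 0.585 × 1.18×10⁻¹¹ = 6.91×10⁻¹² J.

U ≈ 6.91 pJ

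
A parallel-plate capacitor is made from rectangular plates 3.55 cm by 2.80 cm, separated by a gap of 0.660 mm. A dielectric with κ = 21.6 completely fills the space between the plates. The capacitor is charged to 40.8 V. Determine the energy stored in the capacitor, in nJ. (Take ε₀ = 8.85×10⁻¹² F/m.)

U ≈ 240 nJ

A = 3.55 × 2.80 cm² = 9.94×10⁻⁴ m².
C = κε₀A/d = 21.6 × 8.85×10⁻¹² × 9.94×10⁻⁴ / 6.60×10⁻⁴ = 2.88×10⁻¹⁰ F.
U = ½CV² = ½ × 2.88×10⁻¹⁰ × (40.8)² = 2.40×10⁻⁷ J.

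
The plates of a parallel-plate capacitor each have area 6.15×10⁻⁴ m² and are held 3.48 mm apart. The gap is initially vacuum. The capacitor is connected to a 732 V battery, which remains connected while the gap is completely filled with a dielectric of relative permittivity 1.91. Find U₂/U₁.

Battery connected ⇒ V is held fixed.
C₂ = 1.91 C₁ and U = ½CV², so U₂/U₁ = C₂/C₁ = 1.91.

U₂/U₁ ≈ 1.91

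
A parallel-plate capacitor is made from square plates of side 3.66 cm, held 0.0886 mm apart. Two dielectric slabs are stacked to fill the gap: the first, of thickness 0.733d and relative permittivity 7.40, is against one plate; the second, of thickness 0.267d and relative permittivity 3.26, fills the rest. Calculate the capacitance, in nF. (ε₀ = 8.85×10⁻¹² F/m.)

A = (3.66 cm)² = 1.34×10⁻³ m².
Stacked slabs ⇒ two capacitors in series, each with the full plate area.
C₁ = κ₁ε₀A/d₁ = 7.40 × 8.85×10⁻¹² × 1.34×10⁻³ / 6.49×10⁻⁵ = 1.35×10⁻⁹ F.
C₂ = κ₂ε₀A/d₂ = 3.26 × 8.85×10⁻¹² × 1.34×10⁻³ / 2.37×10⁻⁵ = 1.63×10⁻⁹ F.
C = (1/C₁ + 1/C₂)⁻¹ = 7.39×10⁻¹⁰ F.

0.739 nF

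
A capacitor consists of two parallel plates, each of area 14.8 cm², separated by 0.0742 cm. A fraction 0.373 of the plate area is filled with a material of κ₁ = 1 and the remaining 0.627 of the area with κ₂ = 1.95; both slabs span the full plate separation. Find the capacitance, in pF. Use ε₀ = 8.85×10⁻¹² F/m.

A = 14.8 cm² = 1.48×10⁻³ m².
Side-by-side slabs ⇒ two capacitors in parallel, each spanning the full gap.
C₁ = κ₁ε₀A₁/d = 1.00 × 8.85×10⁻¹² × 5.52×10⁻⁴ / 7.42×10⁻⁴ = 6.58×10⁻¹² F.
C₂ = κ₂ε₀A₂/d = 1.95 × 8.85×10⁻¹² × 9.28×10⁻⁴ / 7.42×10⁻⁴ = 2.16×10⁻¹¹ F.
C = C₁ + C₂ = 2.82×10⁻¹¹ F.

28.2 pF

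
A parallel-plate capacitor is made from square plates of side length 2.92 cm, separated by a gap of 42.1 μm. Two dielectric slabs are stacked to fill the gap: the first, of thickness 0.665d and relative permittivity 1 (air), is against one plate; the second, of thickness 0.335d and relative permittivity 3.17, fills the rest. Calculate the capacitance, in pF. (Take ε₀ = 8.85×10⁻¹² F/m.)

C ≈ 233 pF

A = (2.92 cm)² = 8.53×10⁻⁴ m².
Stacked slabs ⇒ two capacitors in series, each with the full plate area.
C₁ = κ₁ε₀A/d₁ = 1.00 × 8.85×10⁻¹² × 8.53×10⁻⁴ / 2.80×10⁻⁵ = 2.70×10⁻¹⁰ F.
C₂ = κ₂ε₀A/d₂ = 3.17 × 8.85×10⁻¹² × 8.53×10⁻⁴ / 1.41×10⁻⁵ = 1.70×10⁻⁹ F.
C = (1/C₁ + 1/C₂)⁻¹ = 2.33×10⁻¹⁰ F.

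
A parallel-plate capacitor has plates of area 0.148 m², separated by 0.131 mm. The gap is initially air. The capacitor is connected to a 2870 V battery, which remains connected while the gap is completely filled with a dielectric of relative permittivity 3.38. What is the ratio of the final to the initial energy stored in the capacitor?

Battery connected ⇒ V is held fixed.
C₂ = 3.38 C₁ and U = ½CV², so U₂/U₁ = C₂/C₁ = 3.38.

3.38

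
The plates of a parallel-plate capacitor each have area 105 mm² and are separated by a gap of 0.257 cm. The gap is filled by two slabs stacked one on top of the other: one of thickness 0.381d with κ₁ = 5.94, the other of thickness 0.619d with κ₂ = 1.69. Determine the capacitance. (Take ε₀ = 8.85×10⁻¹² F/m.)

C ≈ 0.840 pF

A = 105 mm² = 1.05×10⁻⁴ m².
Stacked slabs ⇒ two capacitors in series, each with the full plate area.
C₁ = κ₁ε₀A/d₁ = 5.94 × 8.85×10⁻¹² × 1.05×10⁻⁴ / 9.79×10⁻⁴ = 5.64×10⁻¹² F.
C₂ = κ₂ε₀A/d₂ = 1.69 × 8.85×10⁻¹² × 1.05×10⁻⁴ / 1.59×10⁻³ = 9.87×10⁻¹³ F.
C = (1/C₁ + 1/C₂)⁻¹ = 8.40×10⁻¹³ F.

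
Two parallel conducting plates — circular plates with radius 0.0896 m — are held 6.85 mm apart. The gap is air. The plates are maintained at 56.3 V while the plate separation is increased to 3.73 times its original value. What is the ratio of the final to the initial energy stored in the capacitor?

U₂/U₁ ≈ 0.268

Battery connected ⇒ V is held fixed.
C₂ = 0.268 C₁ and U = ½CV², so U₂/U₁ = C₂/C₁ = 0.268.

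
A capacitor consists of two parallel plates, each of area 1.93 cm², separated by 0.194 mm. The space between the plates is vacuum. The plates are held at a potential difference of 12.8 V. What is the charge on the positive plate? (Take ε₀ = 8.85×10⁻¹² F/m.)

A = 1.93 cm² = 1.93×10⁻⁴ m².
C = ε₀A/d = 8.85×10⁻¹² × 1.93×10⁻⁴ / 1.94×10⁻⁴ = 8.80×10⁻¹² F.
Q = CV = 8.80×10⁻¹² × 12.8 = 1.13×10⁻¹⁰ C.

Q ≈ 113 pC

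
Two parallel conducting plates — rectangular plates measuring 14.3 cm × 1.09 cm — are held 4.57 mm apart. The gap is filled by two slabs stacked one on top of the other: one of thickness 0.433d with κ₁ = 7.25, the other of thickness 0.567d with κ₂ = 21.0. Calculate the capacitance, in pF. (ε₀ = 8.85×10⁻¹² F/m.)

C ≈ 34.8 pF

A = 14.3 × 1.09 cm² = 1.56×10⁻³ m².
Stacked slabs ⇒ two capacitors in series, each with the full plate area.
C₁ = κ₁ε₀A/d₁ = 7.25 × 8.85×10⁻¹² × 1.56×10⁻³ / 1.98×10⁻³ = 5.05×10⁻¹¹ F.
C₂ = κ₂ε₀A/d₂ = 21.0 × 8.85×10⁻¹² × 1.56×10⁻³ / 2.59×10⁻³ = 1.12×10⁻¹⁰ F.
C = (1/C₁ + 1/C₂)⁻¹ = 3.48×10⁻¹¹ F.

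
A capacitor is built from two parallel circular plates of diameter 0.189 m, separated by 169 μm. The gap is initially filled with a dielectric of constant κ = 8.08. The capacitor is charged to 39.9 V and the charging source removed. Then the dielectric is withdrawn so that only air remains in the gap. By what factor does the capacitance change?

C = κε₀A/d scales with κ, so C₂/C₁ = 1/κ = 1/8.08 = 0.124.

0.124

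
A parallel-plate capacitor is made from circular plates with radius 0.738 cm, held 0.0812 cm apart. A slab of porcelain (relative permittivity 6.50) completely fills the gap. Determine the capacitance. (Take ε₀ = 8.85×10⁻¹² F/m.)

A = π(0.738 cm)² = 1.71×10⁻⁴ m².
C = κε₀A/d = 6.50 × 8.85×10⁻¹² × 1.71×10⁻⁴ / 8.12×10⁻⁴ = 1.21×10⁻¹¹ F.

C ≈ 12.1 pF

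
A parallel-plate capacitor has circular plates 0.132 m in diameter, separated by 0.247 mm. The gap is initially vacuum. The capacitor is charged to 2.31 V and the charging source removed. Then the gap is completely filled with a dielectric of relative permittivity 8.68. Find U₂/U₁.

Isolated ⇒ Q is held fixed.
C₂ = 8.68 C₁ and U = Q²/(2C), so U₂/U₁ = C₁/C₂ = 0.115.

U₂/U₁ ≈ 0.115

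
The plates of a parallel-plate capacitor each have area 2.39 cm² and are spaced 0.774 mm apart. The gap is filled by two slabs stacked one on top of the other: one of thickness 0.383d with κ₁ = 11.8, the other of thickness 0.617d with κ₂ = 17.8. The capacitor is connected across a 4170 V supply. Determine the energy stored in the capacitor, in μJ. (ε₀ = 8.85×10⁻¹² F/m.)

354 μJ

A = 2.39 cm² = 2.39×10⁻⁴ m².
Stacked slabs ⇒ two capacitors in series, each with the full plate area.
C₁ = κ₁ε₀A/d₁ = 11.8 × 8.85×10⁻¹² × 2.39×10⁻⁴ / 2.96×10⁻⁴ = 8.42×10⁻¹¹ F.
C₂ = κ₂ε₀A/d₂ = 17.8 × 8.85×10⁻¹² × 2.39×10⁻⁴ / 4.78×10⁻⁴ = 7.88×10⁻¹¹ F.
C = (1/C₁ + 1/C₂)⁻¹ = 4.07×10⁻¹¹ F.
U = ½CV² = ½ × 4.07×10⁻¹¹ × (4170)² = 3.54×10⁻⁴ J.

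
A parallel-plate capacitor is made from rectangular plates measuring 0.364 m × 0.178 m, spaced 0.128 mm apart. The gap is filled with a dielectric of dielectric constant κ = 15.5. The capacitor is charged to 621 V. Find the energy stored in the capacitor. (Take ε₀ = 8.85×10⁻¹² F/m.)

A = 0.364 × 0.178 m² = 6.48×10⁻² m².
C = κε₀A/d = 15.5 × 8.85×10⁻¹² × 6.48×10⁻² / 1.28×10⁻⁴ = 6.94×10⁻⁸ F.
U = ½CV² = ½ × 6.94×10⁻⁸ × (621)² = 1.34×10⁻² J.

U ≈ 13.4 mJ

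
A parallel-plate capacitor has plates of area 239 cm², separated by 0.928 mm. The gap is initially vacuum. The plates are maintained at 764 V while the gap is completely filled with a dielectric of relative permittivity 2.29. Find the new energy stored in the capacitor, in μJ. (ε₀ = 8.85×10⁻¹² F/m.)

U ≈ 152 μJ

A = 239 cm² = 2.39×10⁻² m².
Initially C₁ = ε₀A/d = 8.85×10⁻¹² × 2.39×10⁻² / 9.28×10⁻⁴ = 2.28×10⁻¹⁰ F.
U₁ = 6.65×10⁻⁵ J.
Battery connected ⇒ V is held fixed. C₂ = 2.29 C₁ and U = ½CV², so U₂/U₁ = C₂/C₁ = 2.29.
U₂ = 2.29 × 6.65×10⁻⁵ = 1.52×10⁻⁴ J.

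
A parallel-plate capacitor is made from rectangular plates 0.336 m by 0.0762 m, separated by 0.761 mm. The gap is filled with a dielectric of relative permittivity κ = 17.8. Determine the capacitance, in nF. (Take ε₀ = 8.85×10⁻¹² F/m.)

A = 0.336 × 0.0762 m² = 2.56×10⁻² m².
C = κε₀A/d = 17.8 × 8.85×10⁻¹² × 2.56×10⁻² / 7.61×10⁻⁴ = 5.30×10⁻⁹ F.

5.30 nF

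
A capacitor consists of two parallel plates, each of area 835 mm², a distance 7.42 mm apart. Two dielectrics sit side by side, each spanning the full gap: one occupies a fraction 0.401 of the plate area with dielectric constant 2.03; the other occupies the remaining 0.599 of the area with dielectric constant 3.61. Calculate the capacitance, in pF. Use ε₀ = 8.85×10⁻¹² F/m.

C ≈ 2.96 pF

A = 835 mm² = 8.35×10⁻⁴ m².
Side-by-side slabs ⇒ two capacitors in parallel, each spanning the full gap.
C₁ = κ₁ε₀A₁/d = 2.03 × 8.85×10⁻¹² × 3.35×10⁻⁴ / 7.42×10⁻³ = 8.11×10⁻¹³ F.
C₂ = κ₂ε₀A₂/d = 3.61 × 8.85×10⁻¹² × 5.00×10⁻⁴ / 7.42×10⁻³ = 2.15×10⁻¹² F.
C = C₁ + C₂ = 2.96×10⁻¹² F.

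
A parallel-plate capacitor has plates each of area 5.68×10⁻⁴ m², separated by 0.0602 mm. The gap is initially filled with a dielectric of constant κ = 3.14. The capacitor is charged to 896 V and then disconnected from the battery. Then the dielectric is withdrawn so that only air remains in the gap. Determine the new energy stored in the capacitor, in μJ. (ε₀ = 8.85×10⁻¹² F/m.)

330 μJ

Initially C₁ = κε₀A/d = 3.14 × 8.85×10⁻¹² × 5.68×10⁻⁴ / 6.02×10⁻⁵ = 2.62×10⁻¹⁰ F.
U₁ = 1.05×10⁻⁴ J.
Isolated ⇒ Q is held fixed. C₂ = 0.318 C₁ and U = Q²/(2C), so U₂/U₁ = C₁/C₂ = 3.14.
U₂ = 3.14 × 1.05×10⁻⁴ = 3.30×10⁻⁴ J.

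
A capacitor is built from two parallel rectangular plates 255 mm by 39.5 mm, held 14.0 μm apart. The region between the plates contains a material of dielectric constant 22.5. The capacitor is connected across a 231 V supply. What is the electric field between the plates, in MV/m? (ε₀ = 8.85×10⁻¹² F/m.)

16.5 MV/m

E = V/d = 231 / 1.40×10⁻⁵ = 1.65×10⁷ V/m.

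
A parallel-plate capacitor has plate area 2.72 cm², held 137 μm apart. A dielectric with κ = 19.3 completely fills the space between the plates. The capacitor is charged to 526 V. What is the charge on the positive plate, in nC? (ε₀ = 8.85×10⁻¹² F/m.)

Q ≈ 178 nC

A = 2.72 cm² = 2.72×10⁻⁴ m².
C = κε₀A/d = 19.3 × 8.85×10⁻¹² × 2.72×10⁻⁴ / 1.37×10⁻⁴ = 3.39×10⁻¹⁰ F.
Q = CV = 3.39×10⁻¹⁰ × 526 = 1.78×10⁻⁷ C.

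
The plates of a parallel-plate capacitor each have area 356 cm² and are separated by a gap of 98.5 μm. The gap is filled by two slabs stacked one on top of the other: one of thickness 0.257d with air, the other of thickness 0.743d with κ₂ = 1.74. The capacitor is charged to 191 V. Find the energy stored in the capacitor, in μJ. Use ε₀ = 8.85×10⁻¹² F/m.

85.3 μJ

A = 356 cm² = 3.56×10⁻² m².
Stacked slabs ⇒ two capacitors in series, each with the full plate area.
C₁ = κ₁ε₀A/d₁ = 1.00 × 8.85×10⁻¹² × 3.56×10⁻² / 2.53×10⁻⁵ = 1.24×10⁻⁸ F.
C₂ = κ₂ε₀A/d₂ = 1.74 × 8.85×10⁻¹² × 3.56×10⁻² / 7.32×10⁻⁵ = 7.49×10⁻⁹ F.
C = (1/C₁ + 1/C₂)⁻¹ = 4.68×10⁻⁹ F.
U = ½CV² = ½ × 4.68×10⁻⁹ × (191)² = 8.53×10⁻⁵ J.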